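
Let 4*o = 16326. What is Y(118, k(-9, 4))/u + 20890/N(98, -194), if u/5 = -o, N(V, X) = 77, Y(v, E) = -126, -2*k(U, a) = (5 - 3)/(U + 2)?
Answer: 94738306/349195 ≈ 271.30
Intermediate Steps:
o = 8163/2 (o = (¼)*16326 = 8163/2 ≈ 4081.5)
k(U, a) = -1/(2 + U) (k(U, a) = -(5 - 3)/(2*(U + 2)) = -1/(2 + U))
u = -40815/2 (u = 5*(-1*8163/2) = 5*(-8163/2) = -40815/2 ≈ -20408.)
Y(118, k(-9, 4))/u + 20890/N(98, -194) = -126/(-40815/2) + 20890/77 = -126*(-2/40815) + 20890*(1/77) = 28/4535 + 20890/77 = 94738306/349195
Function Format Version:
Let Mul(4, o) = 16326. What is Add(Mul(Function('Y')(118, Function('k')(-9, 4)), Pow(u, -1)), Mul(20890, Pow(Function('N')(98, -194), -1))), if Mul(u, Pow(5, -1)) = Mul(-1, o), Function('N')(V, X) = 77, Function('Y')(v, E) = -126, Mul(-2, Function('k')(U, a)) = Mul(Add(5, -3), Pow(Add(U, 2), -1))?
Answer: Rational(94738306, 349195) ≈ 271.30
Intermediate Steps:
o = Rational(8163, 2) (o = Mul(Rational(1, 4), 16326) = Rational(8163, 2) ≈ 4081.5)
Function('k')(U, a) = Mul(-1, Pow(Add(2, U), -1)) (Function('k')(U, a) = Mul(Rational(-1, 2), Mul(Add(5, -3), Pow(Add(U, 2), -1))) = Mul(Rational(-1, 2), Mul(2, Pow(Add(2, U), -1))) = Mul(-1, Pow(Add(2, U), -1)))
u = Rational(-40815, 2) (u = Mul(5, Mul(-1, Rational(8163, 2))) = Mul(5, Rational(-8163, 2)) = Rational(-40815, 2) ≈ -20408.)
Add(Mul(Function('Y')(118, Function('k')(-9, 4)), Pow(u, -1)), Mul(20890, Pow(Function('N')(98, -194), -1))) = Add(Mul(-126, Pow(Rational(-40815, 2), -1)), Mul(20890, Pow(77, -1))) = Add(Mul(-126, Rational(-2, 40815)), Mul(20890, Rational(1, 77))) = Add(Rational(28, 4535), Rational(20890, 77)) = Rational(94738306, 349195)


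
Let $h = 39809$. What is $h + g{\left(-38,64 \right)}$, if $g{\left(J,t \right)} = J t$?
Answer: $37377$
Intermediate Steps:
$h + g{\left(-38,64 \right)} = 39809 - 2432 = 37377$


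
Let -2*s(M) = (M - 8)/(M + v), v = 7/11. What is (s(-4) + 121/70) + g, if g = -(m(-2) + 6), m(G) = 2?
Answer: -20863/2590 ≈ -8.0552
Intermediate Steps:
v = 7/11 (v = 7*(1/11) = 7/11 ≈ 0.63636)
s(M) = -(-8 + M)/(2*(7/11 + M)) (s(M) = -(M - 8)/(2*(M + 7/11)) = -(-8 + M)/(2*(7/11 + M)))
g = -8 (g = -(2 + 6) = -1*8 = -8)
(s(-4) + 121/70) + g = (11*(8 - 1*(-4))/(2*(7 + 11*(-4))) + 121/70) - 8 = (11*(8 + 4)/(2*(7 - 44)) + 121*(1/70)) - 8 = ((11/2)*12/(-37) + 121/70) - 8 = ((11/2)*(-1/37)*12 + 121/70) - 8 = (-66/37 + 121/70) - 8 = -143/2590 - 8 = -20863/2590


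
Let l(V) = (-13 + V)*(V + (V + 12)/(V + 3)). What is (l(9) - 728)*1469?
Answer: -1132599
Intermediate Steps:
l(V) = (-13 + V)*(V + (12 + V)/(3 + V))
(l(9) - 728)*1469 = ((-156 + 9³ - 40*9 - 9*9²)/(3 + 9) - 728)*1469 = ((-156 + 729 - 360 - 9*81)/12 - 728)*1469 = ((-156 + 729 - 360 - 729)/12 - 728)*1469 = ((1/12)*(-516) - 728)*1469 = (-43 - 728)*1469 = -771*1469 = -1132599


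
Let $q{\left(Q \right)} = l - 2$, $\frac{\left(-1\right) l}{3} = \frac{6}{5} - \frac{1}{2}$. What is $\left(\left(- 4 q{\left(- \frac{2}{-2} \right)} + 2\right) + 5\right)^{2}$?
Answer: $\frac{13689}{25} \approx 547.56$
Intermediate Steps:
$l = - \frac{21}{10}$ ($l = - 3 \left(\frac{6}{5} - \frac{1}{2}\right) = \left(-3\right) \frac{7}{10} = - \frac{21}{10} \approx -2.1$)
$q{\left(Q \right)} = - \frac{41}{10}$ ($q{\left(Q \right)} = - \frac{21}{10} - 2 = - \frac{41}{10}$)
$\left(\left(- 4 q{\left(- \frac{2}{-2} \right)} + 2\right) + 5\right)^{2} = \left(\left(\left(-4\right) \left(- \frac{41}{10}\right) + 2\right) + 5\right)^{2} = \left(\left(\frac{82}{5} + 2\right) + 5\right)^{2} = \left(\frac{92}{5} + 5\right)^{2} = \left(\frac{117}{5}\right)^{2} = \frac{13689}{25}$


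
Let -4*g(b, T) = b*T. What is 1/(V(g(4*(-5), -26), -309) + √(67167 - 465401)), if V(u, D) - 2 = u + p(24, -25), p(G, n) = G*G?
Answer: 224/299469 - I*√398234/598938 ≈ 0.00074799 - 0.0010536*I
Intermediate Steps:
p(G, n) = G²
g(b, T) = -T*b/4 (g(b, T) = -b*T/4 = -T*b/4)
V(u, D) = 578 + u (V(u, D) = 2 + (u + 24²) = 2 + (u + 576) = 2 + (576 + u) = 578 + u)
1/(V(g(4*(-5), -26), -309) + √(67167 - 465401)) = 1/((578 - ¼*(-26)*4*(-5)) + √(67167 - 465401)) = 1/((578 - ¼*(-26)*(-20)) + √(-398234)) = 1/((578 - 130) + I*√398234) = 1/(448 + I*√398234)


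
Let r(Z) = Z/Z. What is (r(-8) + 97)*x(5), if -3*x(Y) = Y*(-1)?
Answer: 490/3 ≈ 163.33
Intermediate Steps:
x(Y) = Y/3 (x(Y) = -Y*(-1)/3 = -(-1)*Y/3 = Y/3)
r(Z) = 1
(r(-8) + 97)*x(5) = (1 + 97)*((⅓)*5) = 98*(5/3) = 490/3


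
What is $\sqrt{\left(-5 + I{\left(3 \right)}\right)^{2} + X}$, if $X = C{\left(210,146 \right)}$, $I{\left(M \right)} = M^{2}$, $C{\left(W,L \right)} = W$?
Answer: $\sqrt{226} \approx 15.033$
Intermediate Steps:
$X = 210$
$\sqrt{\left(-5 + I{\left(3 \right)}\right)^{2} + X} = \sqrt{\left(-5 + 3^{2}\right)^{2} + 210} = \sqrt{\left(-5 + 9\right)^{2} + 210} = \sqrt{4^{2} + 210} = \sqrt{16 + 210} = \sqrt{226}$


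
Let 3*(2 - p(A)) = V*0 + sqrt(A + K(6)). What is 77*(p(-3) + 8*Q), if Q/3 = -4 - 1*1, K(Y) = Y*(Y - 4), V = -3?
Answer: -9163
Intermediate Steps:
K(Y) = Y*(-4 + Y)
p(A) = 2 - sqrt(12 + A)/3 (p(A) = 2 - (-3*0 + sqrt(A + 6*(-4 + 6)))/3 = 2 - (0 + sqrt(A + 6*2))/3 = 2 - (0 + sqrt(A + 12))/3 = 2 - (0 + sqrt(12 + A))/3 = 2 - sqrt(12 + A)/3)
Q = -15 (Q = 3*(-4 - 1*1) = 3*(-4 - 1) = 3*(-5) = -15)
77*(p(-3) + 8*Q) = 77*((2 - sqrt(12 - 3)/3) + 8*(-15)) = 77*((2 - sqrt(9)/3) - 120) = 77*((2 - 1/3*3) - 120) = 77*((2 - 1) - 120) = 77*(1 - 120) = 77*(-119) = -9163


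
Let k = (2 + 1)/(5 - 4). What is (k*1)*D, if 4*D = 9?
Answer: 27/4 ≈ 6.7500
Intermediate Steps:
k = 3 (k = 3/1 = 3*1 = 3)
D = 9/4 (D = (1/4)*9 = 9/4 ≈ 2.2500)
(k*1)*D = (3*1)*(9/4) = 3*(9/4) = 27/4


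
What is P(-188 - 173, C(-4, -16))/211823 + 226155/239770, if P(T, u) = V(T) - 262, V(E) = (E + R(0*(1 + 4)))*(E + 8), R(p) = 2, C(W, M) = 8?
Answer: 15645468723/10157760142 ≈ 1.5402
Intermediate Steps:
V(E) = (2 + E)*(8 + E) (V(E) = (E + 2)*(E + 8) = (2 + E)*(8 + E))
P(T, u) = -246 + T² + 10*T (P(T, u) = (16 + T² + 10*T) - 262 = -246 + T² + 10*T)
P(-188 - 173, C(-4, -16))/211823 + 226155/239770 = (-246 + (-188 - 173)² + 10*(-188 - 173))/211823 + 226155/239770 = (-246 + (-361)² + 10*(-361))*(1/211823) + 226155*(1/239770) = (-246 + 130321 - 3610)*(1/211823) + 45231/47954 = 126465*(1/211823) + 45231/47954 = 126465/211823 + 45231/47954 = 15645468723/10157760142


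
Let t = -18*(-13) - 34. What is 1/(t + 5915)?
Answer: 1/6115 ≈ 0.00016353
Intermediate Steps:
t = 200 (t = 234 - 34 = 200)
1/(t + 5915) = 1/(200 + 5915) = 1/6115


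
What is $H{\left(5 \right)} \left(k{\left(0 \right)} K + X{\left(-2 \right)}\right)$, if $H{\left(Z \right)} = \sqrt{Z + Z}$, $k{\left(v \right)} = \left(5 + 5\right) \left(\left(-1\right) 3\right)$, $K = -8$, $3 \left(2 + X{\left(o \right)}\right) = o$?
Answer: $\frac{712 \sqrt{10}}{3} \approx 750.51$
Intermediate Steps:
$X{\left(o \right)} = -2 + \frac{o}{3}$
$k{\left(v \right)} = -30$ ($k{\left(v \right)} = 10 \left(-3\right) = -30$)
$H{\left(Z \right)} = \sqrt{2} \sqrt{Z}$ ($H{\left(Z \right)} = \sqrt{2 Z} = \sqrt{2} \sqrt{Z}$)
$H{\left(5 \right)} \left(k{\left(0 \right)} K + X{\left(-2 \right)}\right) = \sqrt{2} \sqrt{5} \left(\left(-30\right) \left(-8\right) + \left(-2 + \frac{1}{3} \left(-2\right)\right)\right) = \sqrt{10} \left(240 - \frac{8}{3}\right) = \sqrt{10} \cdot \frac{712}{3} = \frac{712 \sqrt{10}}{3}$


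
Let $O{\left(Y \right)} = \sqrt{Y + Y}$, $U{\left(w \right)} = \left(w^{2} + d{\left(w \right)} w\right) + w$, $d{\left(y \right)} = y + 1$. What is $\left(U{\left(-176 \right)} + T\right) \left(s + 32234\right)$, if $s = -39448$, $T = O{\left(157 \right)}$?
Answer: $-444382400 - 7214 \sqrt{314} \approx -4.4451 \cdot 10^{8}$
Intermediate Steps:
$d{\left(y \right)} = 1 + y$
$U{\left(w \right)} = w + w^{2} + w \left(1 + w\right)$ ($U{\left(w \right)} = \left(w^{2} + \left(1 + w\right) w\right) + w = \left(w^{2} + w \left(1 + w\right)\right) + w = w + w^{2} + w \left(1 + w\right)$)
$O{\left(Y \right)} = \sqrt{2} \sqrt{Y}$ ($O{\left(Y \right)} = \sqrt{2 Y} = \sqrt{2} \sqrt{Y}$)
$T = \sqrt{314}$ ($T = \sqrt{2} \sqrt{157} = \sqrt{314} \approx 17.72$)
$\left(U{\left(-176 \right)} + T\right) \left(s + 32234\right) = \left(2 \left(-176\right) \left(1 - 176\right) + \sqrt{314}\right) \left(-39448 + 32234\right) = \left(2 \left(-176\right) \left(-175\right) + \sqrt{314}\right) \left(-7214\right) = \left(61600 + \sqrt{314}\right) \left(-7214\right) = -444382400 - 7214 \sqrt{314}$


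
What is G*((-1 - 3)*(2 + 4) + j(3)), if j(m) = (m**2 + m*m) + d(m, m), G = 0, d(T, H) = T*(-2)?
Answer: 0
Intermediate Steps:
d(T, H) = -2*T
j(m) = -2*m + 2*m**2 (j(m) = (m**2 + m*m) - 2*m = (m**2 + m**2) - 2*m = 2*m**2 - 2*m = -2*m + 2*m**2)
G*((-1 - 3)*(2 + 4) + j(3)) = 0*((-1 - 3)*(2 + 4) + 2*3*(-1 + 3)) = 0*(-4*6 + 2*3*2) = 0*(-24 + 12) = 0*(-12) = 0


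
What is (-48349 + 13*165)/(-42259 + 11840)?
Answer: 46204/30419 ≈ 1.5189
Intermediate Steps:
(-48349 + 13*165)/(-42259 + 11840) = (-48349 + 2145)/(-30419) = -46204*(-1/30419) = 46204/30419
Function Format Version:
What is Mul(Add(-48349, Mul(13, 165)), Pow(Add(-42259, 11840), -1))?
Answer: Rational(46204, 30419) ≈ 1.5189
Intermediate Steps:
Mul(Add(-48349, Mul(13, 165)), Pow(Add(-42259, 11840), -1)) = Mul(Add(-48349, 2145), Pow(-30419, -1)) = Mul(-46204, Rational(-1, 30419)) = Rational(46204, 30419)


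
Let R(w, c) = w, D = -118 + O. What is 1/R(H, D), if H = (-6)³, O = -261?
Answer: -1/216 ≈ -0.0046296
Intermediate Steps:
H = -216
D = -379 (D = -118 - 261 = -379)
1/R(H, D) = 1/(-216) = -1/216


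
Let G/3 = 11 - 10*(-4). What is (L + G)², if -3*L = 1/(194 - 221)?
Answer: 153611236/6561 ≈ 23413.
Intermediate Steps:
L = 1/81 (L = -1/(3*(194 - 221)) = -⅓/(-27) = -⅓*(-1/27) = 1/81 ≈ 0.012346)
G = 153 (G = 3*(11 - 10*(-4)) = 3*(11 + 40) = 3*51 = 153)
(L + G)² = (1/81 + 153)² = (12394/81)² = 153611236/6561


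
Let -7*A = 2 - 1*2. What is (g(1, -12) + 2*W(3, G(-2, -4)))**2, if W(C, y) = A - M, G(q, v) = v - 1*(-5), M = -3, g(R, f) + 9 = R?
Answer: 4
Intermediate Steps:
A = 0 (A = -(2 - 1*2)/7 = -(2 - 2)/7 = -1/7*0 = 0)
g(R, f) = -9 + R
G(q, v) = 5 + v (G(q, v) = v + 5 = 5 + v)
W(C, y) = 3 (W(C, y) = 0 - 1*(-3) = 0 + 3 = 3)
(g(1, -12) + 2*W(3, G(-2, -4)))**2 = ((-9 + 1) + 2*3)**2 = (-8 + 6)**2 = (-2)**2 = 4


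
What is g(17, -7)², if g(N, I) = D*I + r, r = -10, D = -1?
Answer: 9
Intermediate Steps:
g(N, I) = -10 - I (g(N, I) = -I - 10 = -10 - I)
g(17, -7)² = (-10 - 1*(-7))² = (-10 + 7)² = (-3)² = 9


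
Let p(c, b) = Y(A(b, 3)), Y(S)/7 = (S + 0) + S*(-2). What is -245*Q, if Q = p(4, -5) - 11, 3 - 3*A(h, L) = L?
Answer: 2695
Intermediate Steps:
A(h, L) = 1 - L/3
Y(S) = -7*S (Y(S) = 7*((S + 0) + S*(-2)) = 7*(S - 2*S) = 7*(-S) = -7*S)
p(c, b) = 0 (p(c, b) = -7*(1 - ⅓*3) = -7*(1 - 1) = -7*0 = 0)
Q = -11 (Q = 0 - 11 = -11)
-245*Q = -245*(-11) = 2695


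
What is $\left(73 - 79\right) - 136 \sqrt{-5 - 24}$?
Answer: $-6 - 136 i \sqrt{29} \approx -6.0 - 732.38 i$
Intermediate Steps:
$\left(73 - 79\right) - 136 \sqrt{-5 - 24} = -6 - 136 \sqrt{-29} = -6 - 136 i \sqrt{29}$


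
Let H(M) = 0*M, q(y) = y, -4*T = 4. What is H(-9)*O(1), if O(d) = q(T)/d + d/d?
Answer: 0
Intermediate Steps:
T = -1 (T = -¼*4 = -1)
H(M) = 0
O(d) = 1 - 1/d (O(d) = -1/d + d/d = -1/d + 1 = 1 - 1/d)
H(-9)*O(1) = 0*((-1 + 1)/1) = 0*(1*0) = 0*0 = 0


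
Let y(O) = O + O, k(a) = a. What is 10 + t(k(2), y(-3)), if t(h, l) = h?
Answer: 12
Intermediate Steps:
y(O) = 2*O
10 + t(k(2), y(-3)) = 10 + 2 = 12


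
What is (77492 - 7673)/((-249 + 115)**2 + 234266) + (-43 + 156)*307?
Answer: 2916634407/84074 ≈ 34691.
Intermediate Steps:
(77492 - 7673)/((-249 + 115)**2 + 234266) + (-43 + 156)*307 = 69819/((-134)**2 + 234266) + 113*307 = 69819/(17956 + 234266) + 34691 = 69819/252222 + 34691 = 69819*(1/252222) + 34691 = 23273/84074 + 34691 = 2916634407/84074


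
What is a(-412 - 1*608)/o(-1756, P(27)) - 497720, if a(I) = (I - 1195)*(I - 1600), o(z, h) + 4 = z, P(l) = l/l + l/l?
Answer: -44089525/88 ≈ -5.0102e+5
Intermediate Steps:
P(l) = 2 (P(l) = 1 + 1 = 2)
o(z, h) = -4 + z
a(I) = (-1600 + I)*(-1195 + I) (a(I) = (-1195 + I)*(-1600 + I) = (-1600 + I)*(-1195 + I))
a(-412 - 1*608)/o(-1756, P(27)) - 497720 = (1912000 + (-412 - 1*608)² - 2795*(-412 - 1*608))/(-4 - 1756) - 497720 = (1912000 + (-412 - 608)² - 2795*(-412 - 608))/(-1760) - 497720 = (1912000 + (-1020)² - 2795*(-1020))*(-1/1760) - 497720 = (1912000 + 1040400 + 2850900)*(-1/1760) - 497720 = 5803300*(-1/1760) - 497720 = -290165/88 - 497720 = -44089525/88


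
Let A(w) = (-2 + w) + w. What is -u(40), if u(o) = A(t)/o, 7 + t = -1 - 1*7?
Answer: ⅘ ≈ 0.80000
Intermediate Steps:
t = -15 (t = -7 + (-1 - 1*7) = -7 + (-1 - 7) = -7 - 8 = -15)
A(w) = -2 + 2*w
u(o) = -32/o (u(o) = (-2 + 2*(-15))/o = (-2 - 30)/o = -32/o)
-u(40) = -(-32)/40 = -1*(-⅘) = ⅘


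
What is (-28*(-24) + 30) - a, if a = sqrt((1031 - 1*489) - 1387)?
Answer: 702 - 13*I*sqrt(5) ≈ 702.0 - 29.069*I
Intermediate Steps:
a = 13*I*sqrt(5) (a = sqrt((1031 - 489) - 1387) = sqrt(542 - 1387) = sqrt(-845) = 13*I*sqrt(5) ≈ 29.069*I)
(-28*(-24) + 30) - a = (-28*(-24) + 30) - 13*I*sqrt(5) = (672 + 30) - 13*I*sqrt(5) = 702 - 13*I*sqrt(5)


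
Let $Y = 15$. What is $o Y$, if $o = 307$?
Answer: $4605$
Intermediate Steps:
$o Y = 307 \cdot 15 = 4605$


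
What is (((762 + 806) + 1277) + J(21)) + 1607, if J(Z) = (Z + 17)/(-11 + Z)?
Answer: 22279/5 ≈ 4455.8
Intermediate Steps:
J(Z) = (17 + Z)/(-11 + Z)
(((762 + 806) + 1277) + J(21)) + 1607 = (((762 + 806) + 1277) + (17 + 21)/(-11 + 21)) + 1607 = ((1568 + 1277) + 38/10) + 1607 = (2845 + (1/10)*38) + 1607 = (2845 + 19/5) + 1607 = 14244/5 + 1607 = 22279/5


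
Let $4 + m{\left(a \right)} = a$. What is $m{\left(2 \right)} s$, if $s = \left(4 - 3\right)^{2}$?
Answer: $-2$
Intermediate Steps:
$s = 1$ ($s = 1^{2} = 1$)
$m{\left(a \right)} = -4 + a$
$m{\left(2 \right)} s = \left(-4 + 2\right) 1 = \left(-2\right) 1 = -2$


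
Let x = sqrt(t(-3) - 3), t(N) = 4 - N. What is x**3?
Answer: 8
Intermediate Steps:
x = 2 (x = sqrt((4 - 1*(-3)) - 3) = sqrt((4 + 3) - 3) = sqrt(7 - 3) = sqrt(4) = 2)
x**3 = 2**3 = 8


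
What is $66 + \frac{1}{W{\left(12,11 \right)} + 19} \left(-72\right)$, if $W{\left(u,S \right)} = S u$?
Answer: $\frac{9894}{151} \approx 65.523$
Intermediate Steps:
$66 + \frac{1}{W{\left(12,11 \right)} + 19} \left(-72\right) = 66 + \frac{1}{11 \cdot 12 + 19} \left(-72\right) = 66 + \frac{1}{132 + 19} \left(-72\right) = 66 + \frac{1}{151} \left(-72\right) = 66 - \frac{72}{151} = \frac{9894}{151}$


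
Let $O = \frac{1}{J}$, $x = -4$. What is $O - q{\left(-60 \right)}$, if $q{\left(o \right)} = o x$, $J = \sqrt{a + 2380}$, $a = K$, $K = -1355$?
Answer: $-240 + \frac{\sqrt{41}}{205} \approx -239.97$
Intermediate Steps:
$a = -1355$
$J = 5 \sqrt{41}$ ($J = \sqrt{-1355 + 2380} = \sqrt{1025} = 5 \sqrt{41} \approx 32.016$)
$q{\left(o \right)} = - 4 o$ ($q{\left(o \right)} = o \left(-4\right) = - 4 o$)
$O = \frac{\sqrt{41}}{205}$ ($O = \frac{1}{5 \sqrt{41}} = \frac{\sqrt{41}}{205} \approx 0.031235$)
$O - q{\left(-60 \right)} = \frac{\sqrt{41}}{205} - \left(-4\right) \left(-60\right) = \frac{\sqrt{41}}{205} - 240 = -240 + \frac{\sqrt{41}}{205}$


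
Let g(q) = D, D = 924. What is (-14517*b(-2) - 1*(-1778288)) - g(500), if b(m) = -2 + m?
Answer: 1835432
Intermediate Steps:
g(q) = 924
(-14517*b(-2) - 1*(-1778288)) - g(500) = (-14517*(-2 - 2) - 1*(-1778288)) - 1*924 = (-14517*(-4) + 1778288) - 924 = (58068 + 1778288) - 924 = 1836356 - 924 = 1835432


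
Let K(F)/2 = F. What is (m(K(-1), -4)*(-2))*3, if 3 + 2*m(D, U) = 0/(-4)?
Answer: 9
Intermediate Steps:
K(F) = 2*F
m(D, U) = -3/2 (m(D, U) = -3/2 + (0/(-4))/2 = -3/2 + (-¼*0)/2 = -3/2 + (½)*0 = -3/2 + 0 = -3/2)
(m(K(-1), -4)*(-2))*3 = -3/2*(-2)*3 = 3*3 = 9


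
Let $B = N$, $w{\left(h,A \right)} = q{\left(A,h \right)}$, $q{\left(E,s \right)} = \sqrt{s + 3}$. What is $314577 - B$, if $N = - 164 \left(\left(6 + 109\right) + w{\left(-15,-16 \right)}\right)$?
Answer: $333437 + 328 i \sqrt{3} \approx 3.3344 \cdot 10^{5} + 568.11 i$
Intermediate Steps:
$q{\left(E,s \right)} = \sqrt{3 + s}$
$w{\left(h,A \right)} = \sqrt{3 + h}$
$N = -18860 - 328 i \sqrt{3}$ ($N = - 164 \left(\left(6 + 109\right) + \sqrt{3 - 15}\right) = - 164 \left(115 + \sqrt{-12}\right) = - 164 \left(115 + 2 i \sqrt{3}\right) = -18860 - 328 i \sqrt{3} \approx -18860.0 - 568.11 i$)
$B = -18860 - 328 i \sqrt{3} \approx -18860.0 - 568.11 i$
$314577 - B = 314577 - \left(-18860 - 328 i \sqrt{3}\right) = 314577 + \left(18860 + 328 i \sqrt{3}\right) = 333437 + 328 i \sqrt{3}$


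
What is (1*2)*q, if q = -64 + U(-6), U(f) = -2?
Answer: -132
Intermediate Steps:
q = -66 (q = -64 - 2 = -66)
(1*2)*q = (1*2)*(-66) = 2*(-66) = -132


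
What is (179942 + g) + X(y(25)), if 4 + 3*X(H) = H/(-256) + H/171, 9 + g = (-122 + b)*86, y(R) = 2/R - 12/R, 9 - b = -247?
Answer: 12571744879/65664 ≈ 1.9146e+5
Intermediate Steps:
b = 256 (b = 9 - 1*(-247) = 9 + 247 = 256)
y(R) = -10/R
g = 11515 (g = -9 + (-122 + 256)*86 = -9 + 134*86 = -9 + 11524 = 11515)
X(H) = -4/3 + 85*H/131328 (X(H) = -4/3 + (H/(-256) + H/171)/3 = -4/3 + (H*(-1/256) + H*(1/171))/3 = -4/3 + (-H/256 + H/171)/3 = -4/3 + (85*H/43776)/3 = -4/3 + 85*H/131328)
(179942 + g) + X(y(25)) = (179942 + 11515) + (-4/3 + 85*(-10/25)/131328) = 191457 + (-4/3 + 85*(-10*1/25)/131328) = 191457 + (-4/3 + (85/131328)*(-2/5)) = 191457 + (-4/3 - 17/65664) = 191457 - 87569/65664 = 12571744879/65664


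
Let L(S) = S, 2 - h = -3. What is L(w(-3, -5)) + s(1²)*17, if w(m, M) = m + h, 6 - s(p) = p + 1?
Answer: 70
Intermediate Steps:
h = 5 (h = 2 - 1*(-3) = 2 + 3 = 5)
s(p) = 5 - p (s(p) = 6 - (p + 1) = 6 - (1 + p) = 6 + (-1 - p) = 5 - p)
w(m, M) = 5 + m (w(m, M) = m + 5 = 5 + m)
L(w(-3, -5)) + s(1²)*17 = (5 - 3) + (5 - 1*1²)*17 = 2 + (5 - 1*1)*17 = 2 + (5 - 1)*17 = 2 + 4*17 = 2 + 68 = 70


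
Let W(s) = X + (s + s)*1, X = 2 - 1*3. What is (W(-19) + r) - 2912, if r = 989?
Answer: -1962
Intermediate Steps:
X = -1 (X = 2 - 3 = -1)
W(s) = -1 + 2*s (W(s) = -1 + (s + s)*1 = -1 + (2*s)*1 = -1 + 2*s)
(W(-19) + r) - 2912 = ((-1 + 2*(-19)) + 989) - 2912 = ((-1 - 38) + 989) - 2912 = (-39 + 989) - 2912 = 950 - 2912 = -1962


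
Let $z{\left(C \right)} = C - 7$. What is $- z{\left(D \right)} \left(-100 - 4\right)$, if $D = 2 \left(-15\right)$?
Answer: $-3848$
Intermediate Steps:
$D = -30$
$z{\left(C \right)} = -7 + C$
$- z{\left(D \right)} \left(-100 - 4\right) = - (-7 - 30) \left(-100 - 4\right) = \left(-1\right) \left(-37\right) \left(-100 - 4\right) = 37 \left(-104\right) = -3848$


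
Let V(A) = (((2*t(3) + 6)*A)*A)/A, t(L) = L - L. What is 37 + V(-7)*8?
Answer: -299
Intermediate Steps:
t(L) = 0
V(A) = 6*A (V(A) = (((2*0 + 6)*A)*A)/A = (((0 + 6)*A)*A)/A = ((6*A)*A)/A = (6*A²)/A = 6*A)
37 + V(-7)*8 = 37 + (6*(-7))*8 = 37 - 42*8 = 37 - 336 = -299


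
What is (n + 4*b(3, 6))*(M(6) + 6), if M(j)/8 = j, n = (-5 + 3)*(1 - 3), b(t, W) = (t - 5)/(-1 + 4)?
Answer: 72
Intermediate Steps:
b(t, W) = -5/3 + t/3 (b(t, W) = (-5 + t)/3 = (-5 + t)*(1/3) = -5/3 + t/3)
n = 4 (n = -2*(-2) = 4)
M(j) = 8*j
(n + 4*b(3, 6))*(M(6) + 6) = (4 + 4*(-5/3 + (1/3)*3))*(8*6 + 6) = (4 + 4*(-5/3 + 1))*(48 + 6) = (4 + 4*(-2/3))*54 = (4 - 8/3)*54 = (4/3)*54 = 72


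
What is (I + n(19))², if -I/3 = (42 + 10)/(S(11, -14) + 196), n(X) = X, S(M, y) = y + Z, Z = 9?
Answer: 12061729/36481 ≈ 330.63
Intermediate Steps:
S(M, y) = 9 + y (S(M, y) = y + 9 = 9 + y)
I = -156/191 (I = -3*(42 + 10)/((9 - 14) + 196) = -156/(-5 + 196) = -156/191 ≈ -0.81675)
(I + n(19))² = (-156/191 + 19)² = (3473/191)² = 12061729/36481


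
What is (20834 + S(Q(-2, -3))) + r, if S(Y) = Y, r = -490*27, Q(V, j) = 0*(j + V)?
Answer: 7604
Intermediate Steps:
Q(V, j) = 0 (Q(V, j) = 0*(V + j) = 0)
r = -13230
(20834 + S(Q(-2, -3))) + r = (20834 + 0) - 13230 = 20834 - 13230 = 7604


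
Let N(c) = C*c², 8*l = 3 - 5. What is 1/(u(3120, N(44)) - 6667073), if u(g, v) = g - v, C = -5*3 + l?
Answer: -1/6634429 ≈ -1.5073e-7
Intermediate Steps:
l = -¼ (l = (3 - 5)/8 = (⅛)*(-2) = -¼ ≈ -0.25000)
C = -61/4 (C = -5*3 - ¼ = -15 - ¼ = -61/4 ≈ -15.250)
N(c) = -61*c²/4
1/(u(3120, N(44)) - 6667073) = 1/((3120 - (-61)*44²/4) - 6667073) = 1/((3120 - (-61)*1936/4) - 6667073) = 1/((3120 - 1*(-29524)) - 6667073) = 1/((3120 + 29524) - 6667073) = 1/(32644 - 6667073) = 1/(-6634429) = -1/6634429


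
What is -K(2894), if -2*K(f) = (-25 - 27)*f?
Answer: -75244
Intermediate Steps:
K(f) = 26*f (K(f) = -(-25 - 27)*f/2 = -(-26)*f = 26*f)
-K(2894) = -26*2894 = -1*75244 = -75244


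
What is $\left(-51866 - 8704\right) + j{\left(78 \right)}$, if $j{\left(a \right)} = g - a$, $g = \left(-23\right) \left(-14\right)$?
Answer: $-60326$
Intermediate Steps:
$g = 322$
$j{\left(a \right)} = 322 - a$
$\left(-51866 - 8704\right) + j{\left(78 \right)} = \left(-51866 - 8704\right) + \left(322 - 78\right) = -60570 + 244 = -60326$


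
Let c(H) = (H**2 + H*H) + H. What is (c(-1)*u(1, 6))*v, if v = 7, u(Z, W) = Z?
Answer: 7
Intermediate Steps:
c(H) = H + 2*H**2 (c(H) = (H**2 + H**2) + H = 2*H**2 + H = H + 2*H**2)
(c(-1)*u(1, 6))*v = (-(1 + 2*(-1))*1)*7 = (-(1 - 2)*1)*7 = (-1*(-1)*1)*7 = (1*1)*7 = 1*7 = 7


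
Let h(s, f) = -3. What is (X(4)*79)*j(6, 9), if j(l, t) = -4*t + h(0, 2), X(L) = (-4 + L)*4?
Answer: 0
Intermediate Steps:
X(L) = -16 + 4*L
j(l, t) = -3 - 4*t (j(l, t) = -4*t - 3 = -3 - 4*t)
(X(4)*79)*j(6, 9) = ((-16 + 4*4)*79)*(-3 - 4*9) = ((-16 + 16)*79)*(-3 - 36) = (0*79)*(-39) = 0*(-39) = 0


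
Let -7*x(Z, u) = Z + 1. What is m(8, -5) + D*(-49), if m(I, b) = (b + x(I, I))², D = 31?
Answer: -72495/49 ≈ -1479.5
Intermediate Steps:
x(Z, u) = -⅐ - Z/7 (x(Z, u) = -(Z + 1)/7 = -(1 + Z)/7 = -⅐ - Z/7)
m(I, b) = (-⅐ + b - I/7)² (m(I, b) = (b + (-⅐ - I/7))² = (-⅐ + b - I/7)²)
m(8, -5) + D*(-49) = (1 + 8 - 7*(-5))²/49 + 31*(-49) = (1 + 8 + 35)²/49 - 1519 = (1/49)*44² - 1519 = (1/49)*1936 - 1519 = 1936/49 - 1519 = -72495/49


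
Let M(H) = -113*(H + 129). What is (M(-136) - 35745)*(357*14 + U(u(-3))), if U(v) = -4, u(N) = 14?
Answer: -174560276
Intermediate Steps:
M(H) = -14577 - 113*H (M(H) = -113*(129 + H) = -14577 - 113*H)
(M(-136) - 35745)*(357*14 + U(u(-3))) = ((-14577 - 113*(-136)) - 35745)*(357*14 - 4) = ((-14577 + 15368) - 35745)*(4998 - 4) = (791 - 35745)*4994 = -34954*4994 = -174560276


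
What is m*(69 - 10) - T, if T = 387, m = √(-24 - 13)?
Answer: -387 + 59*I*√37 ≈ -387.0 + 358.88*I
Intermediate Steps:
m = I*√37 (m = √(-37) = I*√37 ≈ 6.0828*I)
m*(69 - 10) - T = (I*√37)*(69 - 10) - 1*387 = (I*√37)*59 - 387 = 59*I*√37 - 387 = -387 + 59*I*√37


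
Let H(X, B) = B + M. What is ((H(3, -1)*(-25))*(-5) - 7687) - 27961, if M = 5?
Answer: -35148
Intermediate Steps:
H(X, B) = 5 + B (H(X, B) = B + 5 = 5 + B)
((H(3, -1)*(-25))*(-5) - 7687) - 27961 = (((5 - 1)*(-25))*(-5) - 7687) - 27961 = ((4*(-25))*(-5) - 7687) - 27961 = (-100*(-5) - 7687) - 27961 = (500 - 7687) - 27961 = -7187 - 27961 = -35148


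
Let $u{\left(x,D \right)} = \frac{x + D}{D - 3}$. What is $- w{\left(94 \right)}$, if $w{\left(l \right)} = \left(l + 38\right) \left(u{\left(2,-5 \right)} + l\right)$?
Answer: $- \frac{24915}{2} \approx -12458.0$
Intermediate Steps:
$u{\left(x,D \right)} = \frac{D + x}{-3 + D}$
$w{\left(l \right)} = \left(38 + l\right) \left(\frac{3}{8} + l\right)$ ($w{\left(l \right)} = \left(l + 38\right) \left(\frac{-5 + 2}{-3 - 5} + l\right) = \left(38 + l\right) \left(\frac{1}{-8} \left(-3\right) + l\right) = \left(38 + l\right) \left(\left(- \frac{1}{8}\right) \left(-3\right) + l\right) = \left(38 + l\right) \left(\frac{3}{8} + l\right)$)
$- w{\left(94 \right)} = - (\frac{57}{4} + 94^{2} + \frac{307}{8} \cdot 94) = - (\frac{57}{4} + 8836 + \frac{14429}{4}) = \left(-1\right) \frac{24915}{2} = - \frac{24915}{2}$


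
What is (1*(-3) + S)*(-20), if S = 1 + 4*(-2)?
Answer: 200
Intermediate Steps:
S = -7 (S = 1 - 8 = -7)
(1*(-3) + S)*(-20) = (1*(-3) - 7)*(-20) = (-3 - 7)*(-20) = -10*(-20) = 200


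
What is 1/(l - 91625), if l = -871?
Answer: -1/92496 ≈ -1.0811e-5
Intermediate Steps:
1/(l - 91625) = 1/(-871 - 91625) = 1/(-92496) = -1/92496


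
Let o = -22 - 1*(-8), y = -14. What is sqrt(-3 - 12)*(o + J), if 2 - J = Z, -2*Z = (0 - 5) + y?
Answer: -43*I*sqrt(15)/2 ≈ -83.269*I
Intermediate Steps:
Z = 19/2 (Z = -((0 - 5) - 14)/2 = -(-5 - 14)/2 = -1/2*(-19) = 19/2 ≈ 9.5000)
J = -15/2 (J = 2 - 1*19/2 = 2 - 19/2 = -15/2 ≈ -7.5000)
o = -14 (o = -22 + 8 = -14)
sqrt(-3 - 12)*(o + J) = sqrt(-3 - 12)*(-14 - 15/2) = sqrt(-15)*(-43/2) = (I*sqrt(15))*(-43/2) = -43*I*sqrt(15)/2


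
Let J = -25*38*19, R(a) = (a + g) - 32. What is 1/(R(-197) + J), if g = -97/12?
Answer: -12/219445 ≈ -5.4683e-5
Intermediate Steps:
g = -97/12 (g = -97*1/12 = -97/12 ≈ -8.0833)
R(a) = -481/12 + a (R(a) = (a - 97/12) - 32 = (-97/12 + a) - 32 = -481/12 + a)
J = -18050 (J = -950*19 = -18050)
1/(R(-197) + J) = 1/((-481/12 - 197) - 18050) = 1/(-2845/12 - 18050) = 1/(-219445/12) = -12/219445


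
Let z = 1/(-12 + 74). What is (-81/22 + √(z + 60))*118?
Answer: -4779/11 + 3599*√62/31 ≈ 479.69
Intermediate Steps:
z = 1/62 ≈ 0.016129
(-81/22 + √(z + 60))*118 = (-81/22 + √(1/62 + 60))*118 = (-81*1/22 + √(3721/62))*118 = (-81/22 + 61*√62/62)*118 = -4779/11 + 3599*√62/31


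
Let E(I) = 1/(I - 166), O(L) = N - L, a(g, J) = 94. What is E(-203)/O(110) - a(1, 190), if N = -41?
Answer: -5237585/55719 ≈ -94.000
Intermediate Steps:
O(L) = -41 - L
E(I) = 1/(-166 + I)
E(-203)/O(110) - a(1, 190) = 1/((-166 - 203)*(-41 - 1*110)) - 1*94 = 1/((-369)*(-41 - 110)) - 94 = -1/369/(-151) - 94 = -1/369*(-1/151) - 94 = 1/55719 - 94 = -5237585/55719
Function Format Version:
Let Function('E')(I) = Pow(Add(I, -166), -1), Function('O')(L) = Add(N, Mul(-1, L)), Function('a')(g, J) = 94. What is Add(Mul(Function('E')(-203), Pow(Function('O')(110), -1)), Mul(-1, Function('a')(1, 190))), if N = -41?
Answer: Rational(-5237585, 55719) ≈ -94.000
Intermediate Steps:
Function('O')(L) = Add(-41, Mul(-1, L))
Function('E')(I) = Pow(Add(-166, I), -1)
Add(Mul(Function('E')(-203), Pow(Function('O')(110), -1)), Mul(-1, Function('a')(1, 190))) = Add(Mul(Pow(Add(-166, -203), -1), Pow(Add(-41, Mul(-1, 110)), -1)), Mul(-1, 94)) = Add(Mul(Pow(-369, -1), Pow(Add(-41, -110), -1)), -94) = Add(Mul(Rational(-1, 369), Pow(-151, -1)), -94) = Add(Mul(Rational(-1, 369), Rational(-1, 151)), -94) = Add(Rational(1, 55719), -94) = Rational(-5237585, 55719)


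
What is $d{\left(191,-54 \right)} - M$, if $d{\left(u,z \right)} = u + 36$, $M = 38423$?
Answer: $-38196$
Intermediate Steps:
$d{\left(u,z \right)} = 36 + u$
$d{\left(191,-54 \right)} - M = \left(36 + 191\right) - 38423 = 227 - 38423 = -38196$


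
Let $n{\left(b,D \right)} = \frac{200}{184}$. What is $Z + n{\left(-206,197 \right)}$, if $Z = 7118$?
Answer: $\frac{163739}{23} \approx 7119.1$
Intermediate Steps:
$n{\left(b,D \right)} = \frac{25}{23}$ ($n{\left(b,D \right)} = 200 \cdot \frac{1}{184} = \frac{25}{23}$)
$Z + n{\left(-206,197 \right)} = 7118 + \frac{25}{23} = \frac{163739}{23}$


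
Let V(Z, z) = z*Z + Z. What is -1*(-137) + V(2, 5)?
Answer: 149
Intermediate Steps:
V(Z, z) = Z + Z*z (V(Z, z) = Z*z + Z = Z + Z*z)
-1*(-137) + V(2, 5) = -1*(-137) + 2*(1 + 5) = 137 + 2*6 = 137 + 12 = 149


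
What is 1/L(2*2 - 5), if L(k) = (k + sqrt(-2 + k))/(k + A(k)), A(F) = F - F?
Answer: I/(I + sqrt(3)) ≈ 0.25 + 0.43301*I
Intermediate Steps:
A(F) = 0
L(k) = (k + sqrt(-2 + k))/k (L(k) = (k + sqrt(-2 + k))/(k + 0) = (k + sqrt(-2 + k))/k)
1/L(2*2 - 5) = 1/(((2*2 - 5) + sqrt(-2 + (2*2 - 5)))/(2*2 - 5)) = 1/(((4 - 5) + sqrt(-2 + (4 - 5)))/(4 - 5)) = 1/((-1 + sqrt(-2 - 1))/(-1)) = 1/(-(-1 + sqrt(-3))) = 1/(-(-1 + I*sqrt(3))) = 1/(1 - I*sqrt(3))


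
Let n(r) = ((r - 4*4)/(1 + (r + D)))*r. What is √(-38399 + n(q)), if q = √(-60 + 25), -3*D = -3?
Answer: √3*√((-25611 - 12805*I*√35)/(2 + I*√35)) ≈ 0.0011609 + 196.0*I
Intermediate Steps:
D = 1 (D = -⅓*(-3) = 1)
q = I*√35 (q = √(-35) = I*√35 ≈ 5.9161*I)
n(r) = r*(-16 + r)/(2 + r) (n(r) = ((r - 4*4)/(1 + (r + 1)))*r = ((r - 16)/(1 + (1 + r)))*r = ((-16 + r)/(2 + r))*r = r*(-16 + r)/(2 + r))
√(-38399 + n(q)) = √(-38399 + (I*√35)*(-16 + I*√35)/(2 + I*√35)) = √(-38399 + I*√35*(-16 + I*√35)/(2 + I*√35))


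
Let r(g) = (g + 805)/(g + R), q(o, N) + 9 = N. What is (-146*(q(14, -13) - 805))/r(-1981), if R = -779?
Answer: 13885330/49 ≈ 2.8337e+5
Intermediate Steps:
q(o, N) = -9 + N
r(g) = (805 + g)/(-779 + g) (r(g) = (g + 805)/(g - 779) = (805 + g)/(-779 + g))
(-146*(q(14, -13) - 805))/r(-1981) = (-146*((-9 - 13) - 805))/(((805 - 1981)/(-779 - 1981))) = (-146*(-22 - 805))/((-1176/(-2760))) = (-146*(-827))/((-1/2760*(-1176))) = 120742/(49/115) = 120742*(115/49) = 13885330/49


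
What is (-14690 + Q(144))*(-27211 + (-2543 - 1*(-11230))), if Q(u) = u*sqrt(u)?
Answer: 240108088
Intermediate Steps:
Q(u) = u**(3/2)
(-14690 + Q(144))*(-27211 + (-2543 - 1*(-11230))) = (-14690 + 144**(3/2))*(-27211 + (-2543 - 1*(-11230))) = (-14690 + 1728)*(-27211 + (-2543 + 11230)) = -12962*(-27211 + 8687) = -12962*(-18524) = 240108088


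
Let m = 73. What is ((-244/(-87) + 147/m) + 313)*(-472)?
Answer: -952715008/6351 ≈ -1.5001e+5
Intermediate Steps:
((-244/(-87) + 147/m) + 313)*(-472) = ((-244/(-87) + 147/73) + 313)*(-472) = ((-244*(-1/87) + 147*(1/73)) + 313)*(-472) = ((244/87 + 147/73) + 313)*(-472) = (30601/6351 + 313)*(-472) = (2018464/6351)*(-472) = -952715008/6351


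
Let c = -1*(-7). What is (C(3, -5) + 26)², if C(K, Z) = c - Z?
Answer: 1444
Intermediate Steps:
c = 7
C(K, Z) = 7 - Z
(C(3, -5) + 26)² = ((7 - 1*(-5)) + 26)² = ((7 + 5) + 26)² = (12 + 26)² = 38² = 1444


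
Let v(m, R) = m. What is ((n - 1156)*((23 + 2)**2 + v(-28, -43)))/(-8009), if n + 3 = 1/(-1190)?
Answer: 823388967/9530710 ≈ 86.393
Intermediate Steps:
n = -3571/1190 (n = -3 + 1/(-1190) = -3 - 1/1190 = -3571/1190 ≈ -3.0008)
((n - 1156)*((23 + 2)**2 + v(-28, -43)))/(-8009) = ((-3571/1190 - 1156)*((23 + 2)**2 - 28))/(-8009) = -1379211*(25**2 - 28)/1190*(-1/8009) = -1379211*(625 - 28)/1190*(-1/8009) = -1379211/1190*597*(-1/8009) = -823388967/1190*(-1/8009) = 823388967/9530710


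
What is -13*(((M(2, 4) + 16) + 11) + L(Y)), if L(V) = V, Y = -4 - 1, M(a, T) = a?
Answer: -312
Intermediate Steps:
Y = -5
-13*(((M(2, 4) + 16) + 11) + L(Y)) = -13*(((2 + 16) + 11) - 5) = -13*((18 + 11) - 5) = -13*(29 - 5) = -13*24 = -312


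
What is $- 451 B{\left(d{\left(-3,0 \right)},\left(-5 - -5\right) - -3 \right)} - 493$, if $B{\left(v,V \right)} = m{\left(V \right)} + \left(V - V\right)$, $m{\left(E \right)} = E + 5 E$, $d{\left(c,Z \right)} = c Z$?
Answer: $-8611$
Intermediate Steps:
$d{\left(c,Z \right)} = Z c$
$m{\left(E \right)} = 6 E$
$B{\left(v,V \right)} = 6 V$ ($B{\left(v,V \right)} = 6 V + \left(V - V\right) = 6 V + 0 = 6 V$)
$- 451 B{\left(d{\left(-3,0 \right)},\left(-5 - -5\right) - -3 \right)} - 493 = - 451 \cdot 6 \left(\left(-5 - -5\right) - -3\right) - 493 = - 451 \cdot 6 \left(\left(-5 + 5\right) + 3\right) - 493 = - 451 \cdot 6 \left(0 + 3\right) - 493 = - 451 \cdot 6 \cdot 3 - 493 = \left(-451\right) 18 - 493 = -8118 - 493 = -8611$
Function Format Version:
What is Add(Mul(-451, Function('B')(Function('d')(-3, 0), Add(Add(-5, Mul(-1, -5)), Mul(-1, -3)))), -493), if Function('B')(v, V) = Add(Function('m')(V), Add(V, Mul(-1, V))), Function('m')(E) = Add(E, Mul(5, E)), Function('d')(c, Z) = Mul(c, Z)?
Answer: -8611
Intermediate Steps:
Function('d')(c, Z) = Mul(Z, c)
Function('m')(E) = Mul(6, E)
Function('B')(v, V) = Mul(6, V) (Function('B')(v, V) = Add(Mul(6, V), Add(V, Mul(-1, V))) = Add(Mul(6, V), 0) = Mul(6, V))
Add(Mul(-451, Function('B')(Function('d')(-3, 0), Add(Add(-5, Mul(-1, -5)), Mul(-1, -3)))), -493) = Add(Mul(-451, Mul(6, Add(Add(-5, Mul(-1, -5)), Mul(-1, -3)))), -493) = Add(Mul(-451, Mul(6, Add(Add(-5, 5), 3))), -493) = Add(Mul(-451, Mul(6, Add(0, 3))), -493) = Add(Mul(-451, Mul(6, 3)), -493) = Add(Mul(-451, 18), -493) = Add(-8118, -493) = -8611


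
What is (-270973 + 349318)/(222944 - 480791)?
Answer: -26115/85949 ≈ -0.30384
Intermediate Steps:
(-270973 + 349318)/(222944 - 480791) = 78345/(-257847) = 78345*(-1/257847) = -26115/85949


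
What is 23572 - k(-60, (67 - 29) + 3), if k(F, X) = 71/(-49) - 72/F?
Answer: 5775201/245 ≈ 23572.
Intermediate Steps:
k(F, X) = -71/49 - 72/F (k(F, X) = 71*(-1/49) - 72/F = -71/49 - 72/F)
23572 - k(-60, (67 - 29) + 3) = 23572 - (-71/49 - 72/(-60)) = 23572 - (-71/49 - 72*(-1/60)) = 23572 - (-71/49 + 6/5) = 23572 - 1*(-61/245) = 23572 + 61/245 = 5775201/245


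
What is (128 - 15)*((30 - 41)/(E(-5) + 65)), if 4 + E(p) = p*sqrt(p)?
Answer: -75823/3846 - 6215*I*sqrt(5)/3846 ≈ -19.715 - 3.6134*I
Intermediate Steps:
E(p) = -4 + p**(3/2) (E(p) = -4 + p*sqrt(p) = -4 + p**(3/2))
(128 - 15)*((30 - 41)/(E(-5) + 65)) = (128 - 15)*((30 - 41)/((-4 + (-5)**(3/2)) + 65)) = 113*(-11/((-4 - 5*I*sqrt(5)) + 65)) = 113*(-11/(61 - 5*I*sqrt(5))) = -1243/(61 - 5*I*sqrt(5))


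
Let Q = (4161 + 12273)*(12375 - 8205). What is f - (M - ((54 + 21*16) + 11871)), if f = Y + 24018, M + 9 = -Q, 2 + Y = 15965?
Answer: 68582031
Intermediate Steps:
Y = 15963 (Y = -2 + 15965 = 15963)
Q = 68529780 (Q = 16434*4170 = 68529780)
M = -68529789 (M = -9 - 1*68529780 = -9 - 68529780 = -68529789)
f = 39981 (f = 15963 + 24018 = 39981)
f - (M - ((54 + 21*16) + 11871)) = 39981 - (-68529789 - ((54 + 21*16) + 11871)) = 39981 - (-68529789 - ((54 + 336) + 11871)) = 39981 - (-68529789 - (390 + 11871)) = 39981 - (-68529789 - 1*12261) = 39981 - (-68529789 - 12261) = 39981 - 1*(-68542050) = 39981 + 68542050 = 68582031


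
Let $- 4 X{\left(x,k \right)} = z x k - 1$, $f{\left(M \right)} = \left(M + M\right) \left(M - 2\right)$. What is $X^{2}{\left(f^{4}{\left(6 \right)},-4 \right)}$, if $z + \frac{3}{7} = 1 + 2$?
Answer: $\frac{146081395095109681}{784} \approx 1.8633 \cdot 10^{14}$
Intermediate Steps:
$z = \frac{18}{7}$ ($z = - \frac{3}{7} + \left(1 + 2\right) = - \frac{3}{7} + 3 = \frac{18}{7} \approx 2.5714$)
$f{\left(M \right)} = 2 M \left(-2 + M\right)$
$X{\left(x,k \right)} = \frac{1}{4} - \frac{9 k x}{14}$ ($X{\left(x,k \right)} = - \frac{\frac{18 x}{7} k - 1}{4} = - \frac{\frac{18 k x}{7} - 1}{4} = - \frac{-1 + \frac{18 k x}{7}}{4} = \frac{1}{4} - \frac{9 k x}{14}$)
$X^{2}{\left(f^{4}{\left(6 \right)},-4 \right)} = \left(\frac{1}{4} - - \frac{18 \left(2 \cdot 6 \left(-2 + 6\right)\right)^{4}}{7}\right)^{2} = \left(\frac{1}{4} - - \frac{18 \left(2 \cdot 6 \cdot 4\right)^{4}}{7}\right)^{2} = \left(\frac{1}{4} - - \frac{18 \cdot 48^{4}}{7}\right)^{2} = \left(\frac{1}{4} - \left(- \frac{18}{7}\right) 5308416\right)^{2} = \left(\frac{1}{4} + \frac{95551488}{7}\right)^{2} = \left(\frac{382205959}{28}\right)^{2} = \frac{146081395095109681}{784}$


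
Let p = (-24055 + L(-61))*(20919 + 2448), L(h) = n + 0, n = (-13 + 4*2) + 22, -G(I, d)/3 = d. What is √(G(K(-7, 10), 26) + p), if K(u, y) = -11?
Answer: 2*I*√140424006 ≈ 23700.0*I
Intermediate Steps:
G(I, d) = -3*d
n = 17 (n = (-13 + 8) + 22 = -5 + 22 = 17)
L(h) = 17 (L(h) = 17 + 0 = 17)
p = -561695946 (p = (-24055 + 17)*(20919 + 2448) = -24038*23367 = -561695946)
√(G(K(-7, 10), 26) + p) = √(-3*26 - 561695946) = √(-78 - 561695946) = √(-561696024) = 2*I*√140424006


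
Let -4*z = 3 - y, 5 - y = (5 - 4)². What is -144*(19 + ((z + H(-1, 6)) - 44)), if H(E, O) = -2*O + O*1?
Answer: 4428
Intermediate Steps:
y = 4 (y = 5 - (5 - 4)² = 5 - 1*1² = 5 - 1*1 = 5 - 1 = 4)
z = ¼ (z = -(3 - 1*4)/4 = -(3 - 4)/4 = -¼*(-1) = ¼ ≈ 0.25000)
H(E, O) = -O (H(E, O) = -2*O + O = -O)
-144*(19 + ((z + H(-1, 6)) - 44)) = -144*(19 + ((¼ - 1*6) - 44)) = -144*(19 + ((¼ - 6) - 44)) = -144*(19 + (-23/4 - 44)) = -144*(19 - 199/4) = -144*(-123/4) = 4428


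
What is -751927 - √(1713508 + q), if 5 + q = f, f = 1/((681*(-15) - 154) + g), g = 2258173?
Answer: -751927 - √240491232335570307/374634 ≈ -7.5324e+5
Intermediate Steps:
f = 1/2247804 (f = 1/((681*(-15) - 154) + 2258173) = 1/((-10215 - 154) + 2258173) = 1/(-10369 + 2258173) = 1/2247804 ≈ 4.4488e-7)
q = -11239019/2247804 (q = -5 + 1/2247804 = -11239019/2247804 ≈ -5.0000)
-751927 - √(1713508 + q) = -751927 - √(1713508 - 11239019/2247804) = -751927 - √(3851618897413/2247804) = -751927 - √240491232335570307/374634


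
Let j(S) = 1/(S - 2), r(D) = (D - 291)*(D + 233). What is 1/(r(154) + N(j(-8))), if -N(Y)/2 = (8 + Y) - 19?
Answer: -5/264984 ≈ -1.8869e-5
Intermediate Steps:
r(D) = (-291 + D)*(233 + D)
j(S) = 1/(-2 + S)
N(Y) = 22 - 2*Y (N(Y) = -2*((8 + Y) - 19) = -2*(-11 + Y) = 22 - 2*Y)
1/(r(154) + N(j(-8))) = 1/((-67803 + 154² - 58*154) + (22 - 2/(-2 - 8))) = 1/((-67803 + 23716 - 8932) + (22 - 2/(-10))) = 1/(-53019 + (22 - 2*(-⅒))) = 1/(-53019 + (22 + ⅕)) = 1/(-53019 + 111/5) = 1/(-264984/5) = -5/264984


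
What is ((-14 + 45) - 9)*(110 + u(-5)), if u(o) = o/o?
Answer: 2442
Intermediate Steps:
u(o) = 1
((-14 + 45) - 9)*(110 + u(-5)) = ((-14 + 45) - 9)*(110 + 1) = (31 - 9)*111 = 22*111 = 2442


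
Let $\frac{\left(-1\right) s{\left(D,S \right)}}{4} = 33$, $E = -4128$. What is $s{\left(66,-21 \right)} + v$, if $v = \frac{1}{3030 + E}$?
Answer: $- \frac{144937}{1098} \approx -132.0$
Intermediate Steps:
$s{\left(D,S \right)} = -132$ ($s{\left(D,S \right)} = \left(-4\right) 33 = -132$)
$v = - \frac{1}{1098}$ ($v = \frac{1}{3030 - 4128} = \frac{1}{-1098} = - \frac{1}{1098} \approx -0.00091075$)
$s{\left(66,-21 \right)} + v = -132 - \frac{1}{1098} = - \frac{144937}{1098}$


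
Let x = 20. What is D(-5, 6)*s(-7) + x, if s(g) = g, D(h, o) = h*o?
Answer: 230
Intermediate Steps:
D(-5, 6)*s(-7) + x = -5*6*(-7) + 20 = -30*(-7) + 20 = 210 + 20 = 230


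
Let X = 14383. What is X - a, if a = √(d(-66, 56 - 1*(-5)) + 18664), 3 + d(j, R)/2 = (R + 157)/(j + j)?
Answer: 14383 - √20314965/33 ≈ 14246.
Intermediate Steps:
d(j, R) = -6 + (157 + R)/j (d(j, R) = -6 + 2*((R + 157)/(j + j)) = -6 + 2*((157 + R)/((2*j))) = -6 + 2*((157 + R)*(1/(2*j))) = -6 + 2*((157 + R)/(2*j)) = -6 + (157 + R)/j)
a = √20314965/33 (a = √((157 + (56 - 1*(-5)) - 6*(-66))/(-66) + 18664) = √(-(157 + (56 + 5) + 396)/66 + 18664) = √(-(157 + 61 + 396)/66 + 18664) = √(-1/66*614 + 18664) = √(-307/33 + 18664) = √(615605/33) = √20314965/33 ≈ 136.58)
X - a = 14383 - √20314965/33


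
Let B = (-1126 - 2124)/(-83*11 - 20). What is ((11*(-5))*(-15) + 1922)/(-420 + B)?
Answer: -2562951/388610 ≈ -6.5952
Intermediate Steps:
B = 3250/933 (B = -3250/(-913 - 20) = -3250/(-933) = -3250*(-1/933) = 3250/933 ≈ 3.4834)
((11*(-5))*(-15) + 1922)/(-420 + B) = ((11*(-5))*(-15) + 1922)/(-420 + 3250/933) = (-55*(-15) + 1922)/(-388610/933) = (825 + 1922)*(-933/388610) = 2747*(-933/388610) = -2562951/388610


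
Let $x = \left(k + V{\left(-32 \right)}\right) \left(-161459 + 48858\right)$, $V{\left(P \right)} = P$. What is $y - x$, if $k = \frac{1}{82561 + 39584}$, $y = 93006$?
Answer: $- \frac{428756442169}{122145} \approx -3.5102 \cdot 10^{6}$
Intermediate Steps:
$k = \frac{1}{122145} \approx 8.187 \cdot 10^{-6}$
$x = \frac{440116660039}{122145}$ ($x = \left(\frac{1}{122145} - 32\right) \left(-161459 + 48858\right) = \left(- \frac{3908639}{122145}\right) \left(-112601\right) = \frac{440116660039}{122145} \approx 3.6032 \cdot 10^{6}$)
$y - x = 93006 - \frac{440116660039}{122145} = - \frac{428756442169}{122145}$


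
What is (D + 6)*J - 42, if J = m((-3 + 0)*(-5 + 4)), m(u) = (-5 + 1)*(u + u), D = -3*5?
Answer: 174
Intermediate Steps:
D = -15
m(u) = -8*u
J = -24 (J = -8*(-3 + 0)*(-5 + 4) = -(-24)*(-1) = -8*3 = -24)
(D + 6)*J - 42 = (-15 + 6)*(-24) - 42 = -9*(-24) - 42 = 216 - 42 = 174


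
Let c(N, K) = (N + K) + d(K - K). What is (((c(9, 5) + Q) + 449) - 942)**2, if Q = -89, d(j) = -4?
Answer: 327184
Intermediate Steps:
c(N, K) = -4 + K + N (c(N, K) = (N + K) - 4 = (K + N) - 4 = -4 + K + N)
(((c(9, 5) + Q) + 449) - 942)**2 = ((((-4 + 5 + 9) - 89) + 449) - 942)**2 = (((10 - 89) + 449) - 942)**2 = ((-79 + 449) - 942)**2 = (370 - 942)**2 = (-572)**2 = 327184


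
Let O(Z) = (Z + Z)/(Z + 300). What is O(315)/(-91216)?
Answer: -21/1869928 ≈ -1.1230e-5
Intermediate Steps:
O(Z) = 2*Z/(300 + Z) (O(Z) = (2*Z)/(300 + Z) = 2*Z/(300 + Z))
O(315)/(-91216) = (2*315/(300 + 315))/(-91216) = (2*315/615)*(-1/91216) = (2*315*(1/615))*(-1/91216) = (42/41)*(-1/91216) = -21/1869928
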